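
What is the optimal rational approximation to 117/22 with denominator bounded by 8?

Expand x = 117/22 as a continued fraction with the Euclidean algorithm:
  117 = 5*22 + 7, so a_0 = 5.
  22 = 3*7 + 1, so a_1 = 3.
  7 = 7*1 + 0, so a_2 = 7.
so x = [5; 3, 7].
Convergents (p_i = a_i*p_{i-1} + p_{i-2}, q_i = a_i*q_{i-1} + q_{i-2} with p_{-2}=0, p_{-1}=1, q_{-2}=1, q_{-1}=0), until the denominator exceeds 8:
  i=0: a_0=5, p_0 = 5*1 + 0 = 5, q_0 = 5*0 + 1 = 1.
  i=1: a_1=3, p_1 = 3*5 + 1 = 16, q_1 = 3*1 + 0 = 3.
  i=2: a_2=7, p_2 = 7*16 + 5 = 117, q_2 = 7*3 + 1 = 22.
q_2 = 22 > 8, so the last convergent with denominator <= 8 is p_1/q_1 = 16/3.
The closest fraction with denominator <= 8 is either p_1/q_1 or the intermediate fraction (k*p_1 + p_0)/(k*q_1 + q_0) with the largest k >= 1 whose denominator stays <= 8; these approach x as k grows, and every other convergent or intermediate fraction in range is farther away.
Largest k: floor((8 - q_0)/q_1) = floor((8 - 1)/3) = 2.
That gives (2*16 + 5)/(2*3 + 1) = 37/7.
Compare the errors: |x - 16/3| = |117*3 - 16*22|/(22*3) = 1/66, and |x - 37/7| = |117*7 - 37*22|/(22*7) = 5/154.
Cross-multiplying, 1*154 = 154 < 330 = 5*66, so 1/66 is smaller: the convergent 16/3 is closer to x than 37/7.

16/3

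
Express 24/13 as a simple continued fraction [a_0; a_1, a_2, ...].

Run the Euclidean algorithm on 24 and 13; the successive quotients are the partial quotients a_0, a_1, ... (each step inverts the fractional part left over by the previous one):
  24 = 1*13 + 11, so a_0 = 1.
  13 = 1*11 + 2, so a_1 = 1.
  11 = 5*2 + 1, so a_2 = 5.
  2 = 2*1 + 0, so a_3 = 2.
The remainder reaches 0 after 4 divisions, so the expansion has 4 partial quotients, read off in order.

[1; 1, 5, 2]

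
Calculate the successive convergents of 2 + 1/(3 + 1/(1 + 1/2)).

2/1, 7/3, 9/4, 25/11

Using the convergent recurrence p_i = a_i*p_{i-1} + p_{i-2}, q_i = a_i*q_{i-1} + q_{i-2} with p_{-2}=0, p_{-1}=1, q_{-2}=1, q_{-1}=0:
  i=0: a_0=2, p_0 = 2*1 + 0 = 2, q_0 = 2*0 + 1 = 1.
  i=1: a_1=3, p_1 = 3*2 + 1 = 7, q_1 = 3*1 + 0 = 3.
  i=2: a_2=1, p_2 = 1*7 + 2 = 9, q_2 = 1*3 + 1 = 4.
  i=3: a_3=2, p_3 = 2*9 + 7 = 25, q_3 = 2*4 + 3 = 11.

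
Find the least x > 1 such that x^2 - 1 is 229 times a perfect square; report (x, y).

First expand sqrt(229) as a continued fraction. With x_i = (sqrt(229) + m_i)/d_i and (m_0, d_0) = (0, 1): a_0 = floor(sqrt(229)) = 15, since 15^2 = 225 <= 229 < 256 = 16^2.
Iterate m_{i+1} = d_i*a_i - m_i, d_{i+1} = (229 - m_{i+1}^2)/d_i, a_{i+1} = floor((a_0 + m_{i+1})/d_{i+1}):
  m_1 = 1*15 - 0 = 15, d_1 = (229 - 15^2)/1 = 4/1 = 4, a_1 = floor((15 + 15)/4) = 7.
  m_2 = 4*7 - 15 = 13, d_2 = (229 - 13^2)/4 = 60/4 = 15, a_2 = floor((15 + 13)/15) = 1.
  m_3 = 15*1 - 13 = 2, d_3 = (229 - 2^2)/15 = 225/15 = 15, a_3 = floor((15 + 2)/15) = 1.
  m_4 = 15*1 - 2 = 13, d_4 = (229 - 13^2)/15 = 60/15 = 4, a_4 = floor((15 + 13)/4) = 7.
  m_5 = 4*7 - 13 = 15, d_5 = (229 - 15^2)/4 = 4/4 = 1, a_5 = floor((15 + 15)/1) = 30.
  m_6 = 1*30 - 15 = 15, d_6 = (229 - 15^2)/1 = 4/1 = 4: (m_6, d_6) = (m_1, d_1) = (15, 4), so from here the quotients repeat a_1, ..., a_5; the period length is 5.
So sqrt(229) = [15; (7, 1, 1, 7, 30)] with period length k = 5.
k is odd, so (p_{k-1}, q_{k-1}) only solves x^2 - 229y^2 = -1 and the fundamental solution of x^2 - 229y^2 = 1 is (p_{2k-1}, q_{2k-1}) = (p_9, q_9); compute convergents through index 9, running through the period twice.
Convergents (p_i = a_i*p_{i-1} + p_{i-2}, q_i = a_i*q_{i-1} + q_{i-2} with p_{-2}=0, p_{-1}=1, q_{-2}=1, q_{-1}=0):
  i=0: a_0=15, p_0 = 15*1 + 0 = 15, q_0 = 15*0 + 1 = 1.
  i=1: a_1=7, p_1 = 7*15 + 1 = 106, q_1 = 7*1 + 0 = 7.
  i=2: a_2=1, p_2 = 1*106 + 15 = 121, q_2 = 1*7 + 1 = 8.
  i=3: a_3=1, p_3 = 1*121 + 106 = 227, q_3 = 1*8 + 7 = 15.
  i=4: a_4=7, p_4 = 7*227 + 121 = 1710, q_4 = 7*15 + 8 = 113.
  i=5: a_5=30, p_5 = 30*1710 + 227 = 51527, q_5 = 30*113 + 15 = 3405.
  i=6: a_6=7, p_6 = 7*51527 + 1710 = 362399, q_6 = 7*3405 + 113 = 23948.
  i=7: a_7=1, p_7 = 1*362399 + 51527 = 413926, q_7 = 1*23948 + 3405 = 27353.
  i=8: a_8=1, p_8 = 1*413926 + 362399 = 776325, q_8 = 1*27353 + 23948 = 51301.
  i=9: a_9=7, p_9 = 7*776325 + 413926 = 5848201, q_9 = 7*51301 + 27353 = 386460.
Indeed p_4^2 - 229*q_4^2 = 2924100 - 2924101 = -1, not +1.
Check: 5848201^2 - 229*386460^2 = 34201454936401 - 34201454936400 = 1, so (x, y) = (5848201, 386460) solves the equation, and by the theorem it is the least positive solution.

(x, y) = (5848201, 386460)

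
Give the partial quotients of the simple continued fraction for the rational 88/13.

Run the Euclidean algorithm on 88 and 13; the successive quotients are the partial quotients a_0, a_1, ... (each step inverts the fractional part left over by the previous one):
  88 = 6*13 + 10, so a_0 = 6.
  13 = 1*10 + 3, so a_1 = 1.
  10 = 3*3 + 1, so a_2 = 3.
  3 = 3*1 + 0, so a_3 = 3.
The remainder reaches 0 after 4 divisions, so the expansion has 4 partial quotients, read off in order.

[6; 1, 3, 3]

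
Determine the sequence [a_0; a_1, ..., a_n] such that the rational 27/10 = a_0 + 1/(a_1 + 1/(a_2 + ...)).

Run the Euclidean algorithm on 27 and 10; the successive quotients are the partial quotients a_0, a_1, ... (each step inverts the fractional part left over by the previous one):
  27 = 2*10 + 7, so a_0 = 2.
  10 = 1*7 + 3, so a_1 = 1.
  7 = 2*3 + 1, so a_2 = 2.
  3 = 3*1 + 0, so a_3 = 3.
The remainder reaches 0 after 4 divisions, so the expansion has 4 partial quotients, read off in order.

[2; 1, 2, 3]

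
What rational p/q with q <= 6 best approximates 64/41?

Expand x = 64/41 as a continued fraction with the Euclidean algorithm:
  64 = 1*41 + 23, so a_0 = 1.
  41 = 1*23 + 18, so a_1 = 1.
  23 = 1*18 + 5, so a_2 = 1.
  18 = 3*5 + 3, so a_3 = 3.
  5 = 1*3 + 2, so a_4 = 1.
  3 = 1*2 + 1, so a_5 = 1.
  2 = 2*1 + 0, so a_6 = 2.
so x = [1; 1, 1, 3, 1, 1, 2].
Convergents (p_i = a_i*p_{i-1} + p_{i-2}, q_i = a_i*q_{i-1} + q_{i-2} with p_{-2}=0, p_{-1}=1, q_{-2}=1, q_{-1}=0), until the denominator exceeds 6:
  i=0: a_0=1, p_0 = 1*1 + 0 = 1, q_0 = 1*0 + 1 = 1.
  i=1: a_1=1, p_1 = 1*1 + 1 = 2, q_1 = 1*1 + 0 = 1.
  i=2: a_2=1, p_2 = 1*2 + 1 = 3, q_2 = 1*1 + 1 = 2.
  i=3: a_3=3, p_3 = 3*3 + 2 = 11, q_3 = 3*2 + 1 = 7.
q_3 = 7 > 6, so the last convergent with denominator <= 6 is p_2/q_2 = 3/2.
The closest fraction with denominator <= 6 is either p_2/q_2 or the intermediate fraction (k*p_2 + p_1)/(k*q_2 + q_1) with the largest k >= 1 whose denominator stays <= 6; these approach x as k grows, and every other convergent or intermediate fraction in range is farther away.
Largest k: floor((6 - q_1)/q_2) = floor((6 - 1)/2) = 2.
That gives (2*3 + 2)/(2*2 + 1) = 8/5.
Compare the errors: |x - 3/2| = |64*2 - 3*41|/(41*2) = 5/82, and |x - 8/5| = |64*5 - 8*41|/(41*5) = 8/205.
Cross-multiplying, 8*82 = 656 < 1025 = 5*205, so 8/205 is smaller: the intermediate fraction 8/5 is closer to x than 3/2.

8/5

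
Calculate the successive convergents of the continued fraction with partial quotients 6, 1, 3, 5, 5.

Using the convergent recurrence p_i = a_i*p_{i-1} + p_{i-2}, q_i = a_i*q_{i-1} + q_{i-2} with p_{-2}=0, p_{-1}=1, q_{-2}=1, q_{-1}=0:
  i=0: a_0=6, p_0 = 6*1 + 0 = 6, q_0 = 6*0 + 1 = 1.
  i=1: a_1=1, p_1 = 1*6 + 1 = 7, q_1 = 1*1 + 0 = 1.
  i=2: a_2=3, p_2 = 3*7 + 6 = 27, q_2 = 3*1 + 1 = 4.
  i=3: a_3=5, p_3 = 5*27 + 7 = 142, q_3 = 5*4 + 1 = 21.
  i=4: a_4=5, p_4 = 5*142 + 27 = 737, q_4 = 5*21 + 4 = 109.

6/1, 7/1, 27/4, 142/21, 737/109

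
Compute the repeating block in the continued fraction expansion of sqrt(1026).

Write x_i = (sqrt(1026) + m_i)/d_i with (m_0, d_0) = (0, 1). a_0 = floor(sqrt(1026)) = 32, since 32^2 = 1024 <= 1026 < 1089 = 33^2.
Iterate m_{i+1} = d_i*a_i - m_i, d_{i+1} = (1026 - m_{i+1}^2)/d_i, a_{i+1} = floor((a_0 + m_{i+1})/d_{i+1}):
  m_1 = 1*32 - 0 = 32, d_1 = (1026 - 32^2)/1 = 2/1 = 2, a_1 = floor((32 + 32)/2) = 32.
  m_2 = 2*32 - 32 = 32, d_2 = (1026 - 32^2)/2 = 2/2 = 1, a_2 = floor((32 + 32)/1) = 64.
  m_3 = 1*64 - 32 = 32, d_3 = (1026 - 32^2)/1 = 2/1 = 2: (m_3, d_3) = (m_1, d_1) = (32, 2), so from here the quotients repeat a_1, a_2; the period length is 2.
Hence the expansion of sqrt(1026) is a_0 = 32 followed by the repeating block 32, 64 (period 2).

[32; (32, 64)]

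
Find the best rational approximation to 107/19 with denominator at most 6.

Expand x = 107/19 as a continued fraction with the Euclidean algorithm:
  107 = 5*19 + 12, so a_0 = 5.
  19 = 1*12 + 7, so a_1 = 1.
  12 = 1*7 + 5, so a_2 = 1.
  7 = 1*5 + 2, so a_3 = 1.
  5 = 2*2 + 1, so a_4 = 2.
  2 = 2*1 + 0, so a_5 = 2.
so x = [5; 1, 1, 1, 2, 2].
Convergents (p_i = a_i*p_{i-1} + p_{i-2}, q_i = a_i*q_{i-1} + q_{i-2} with p_{-2}=0, p_{-1}=1, q_{-2}=1, q_{-1}=0), until the denominator exceeds 6:
  i=0: a_0=5, p_0 = 5*1 + 0 = 5, q_0 = 5*0 + 1 = 1.
  i=1: a_1=1, p_1 = 1*5 + 1 = 6, q_1 = 1*1 + 0 = 1.
  i=2: a_2=1, p_2 = 1*6 + 5 = 11, q_2 = 1*1 + 1 = 2.
  i=3: a_3=1, p_3 = 1*11 + 6 = 17, q_3 = 1*2 + 1 = 3.
  i=4: a_4=2, p_4 = 2*17 + 11 = 45, q_4 = 2*3 + 2 = 8.
q_4 = 8 > 6, so the last convergent with denominator <= 6 is p_3/q_3 = 17/3.
The closest fraction with denominator <= 6 is either p_3/q_3 or the intermediate fraction (k*p_3 + p_2)/(k*q_3 + q_2) with the largest k >= 1 whose denominator stays <= 6; these approach x as k grows, and every other convergent or intermediate fraction in range is farther away.
Largest k: floor((6 - q_2)/q_3) = floor((6 - 2)/3) = 1.
That gives (1*17 + 11)/(1*3 + 2) = 28/5.
Compare the errors: |x - 17/3| = |107*3 - 17*19|/(19*3) = 2/57, and |x - 28/5| = |107*5 - 28*19|/(19*5) = 3/95.
Cross-multiplying, 3*57 = 171 < 190 = 2*95, so 3/95 is smaller: the intermediate fraction 28/5 is closer to x than 17/3.

28/5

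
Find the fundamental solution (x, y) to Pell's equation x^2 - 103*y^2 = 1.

First expand sqrt(103) as a continued fraction. With x_i = (sqrt(103) + m_i)/d_i and (m_0, d_0) = (0, 1): a_0 = floor(sqrt(103)) = 10, since 10^2 = 100 <= 103 < 121 = 11^2.
Iterate m_{i+1} = d_i*a_i - m_i, d_{i+1} = (103 - m_{i+1}^2)/d_i, a_{i+1} = floor((a_0 + m_{i+1})/d_{i+1}):
  m_1 = 1*10 - 0 = 10, d_1 = (103 - 10^2)/1 = 3/1 = 3, a_1 = floor((10 + 10)/3) = 6.
  m_2 = 3*6 - 10 = 8, d_2 = (103 - 8^2)/3 = 39/3 = 13, a_2 = floor((10 + 8)/13) = 1.
  m_3 = 13*1 - 8 = 5, d_3 = (103 - 5^2)/13 = 78/13 = 6, a_3 = floor((10 + 5)/6) = 2.
  m_4 = 6*2 - 5 = 7, d_4 = (103 - 7^2)/6 = 54/6 = 9, a_4 = floor((10 + 7)/9) = 1.
  m_5 = 9*1 - 7 = 2, d_5 = (103 - 2^2)/9 = 99/9 = 11, a_5 = floor((10 + 2)/11) = 1.
  m_6 = 11*1 - 2 = 9, d_6 = (103 - 9^2)/11 = 22/11 = 2, a_6 = floor((10 + 9)/2) = 9.
  m_7 = 2*9 - 9 = 9, d_7 = (103 - 9^2)/2 = 22/2 = 11, a_7 = floor((10 + 9)/11) = 1.
  m_8 = 11*1 - 9 = 2, d_8 = (103 - 2^2)/11 = 99/11 = 9, a_8 = floor((10 + 2)/9) = 1.
  m_9 = 9*1 - 2 = 7, d_9 = (103 - 7^2)/9 = 54/9 = 6, a_9 = floor((10 + 7)/6) = 2.
  m_10 = 6*2 - 7 = 5, d_10 = (103 - 5^2)/6 = 78/6 = 13, a_10 = floor((10 + 5)/13) = 1.
  m_11 = 13*1 - 5 = 8, d_11 = (103 - 8^2)/13 = 39/13 = 3, a_11 = floor((10 + 8)/3) = 6.
  m_12 = 3*6 - 8 = 10, d_12 = (103 - 10^2)/3 = 3/3 = 1, a_12 = floor((10 + 10)/1) = 20.
  m_13 = 1*20 - 10 = 10, d_13 = (103 - 10^2)/1 = 3/1 = 3: (m_13, d_13) = (m_1, d_1) = (10, 3), so from here the quotients repeat a_1, ..., a_12; the period length is 12.
So sqrt(103) = [10; (6, 1, 2, 1, 1, 9, 1, 1, 2, 1, 6, 20)] with period length k = 12.
k is even, so the fundamental solution of x^2 - 103y^2 = 1 is (p_{k-1}, q_{k-1}) = (p_11, q_11); compute convergents through index 11.
Convergents (p_i = a_i*p_{i-1} + p_{i-2}, q_i = a_i*q_{i-1} + q_{i-2} with p_{-2}=0, p_{-1}=1, q_{-2}=1, q_{-1}=0):
  i=0: a_0=10, p_0 = 10*1 + 0 = 10, q_0 = 10*0 + 1 = 1.
  i=1: a_1=6, p_1 = 6*10 + 1 = 61, q_1 = 6*1 + 0 = 6.
  i=2: a_2=1, p_2 = 1*61 + 10 = 71, q_2 = 1*6 + 1 = 7.
  i=3: a_3=2, p_3 = 2*71 + 61 = 203, q_3 = 2*7 + 6 = 20.
  i=4: a_4=1, p_4 = 1*203 + 71 = 274, q_4 = 1*20 + 7 = 27.
  i=5: a_5=1, p_5 = 1*274 + 203 = 477, q_5 = 1*27 + 20 = 47.
  i=6: a_6=9, p_6 = 9*477 + 274 = 4567, q_6 = 9*47 + 27 = 450.
  i=7: a_7=1, p_7 = 1*4567 + 477 = 5044, q_7 = 1*450 + 47 = 497.
  i=8: a_8=1, p_8 = 1*5044 + 4567 = 9611, q_8 = 1*497 + 450 = 947.
  i=9: a_9=2, p_9 = 2*9611 + 5044 = 24266, q_9 = 2*947 + 497 = 2391.
  i=10: a_10=1, p_10 = 1*24266 + 9611 = 33877, q_10 = 1*2391 + 947 = 3338.
  i=11: a_11=6, p_11 = 6*33877 + 24266 = 227528, q_11 = 6*3338 + 2391 = 22419.
Check: 227528^2 - 103*22419^2 = 51768990784 - 51768990783 = 1, so (x, y) = (227528, 22419) solves the equation, and by the theorem it is the least positive solution.

(x, y) = (227528, 22419)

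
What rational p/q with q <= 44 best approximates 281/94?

3/1

Expand x = 281/94 as a continued fraction with the Euclidean algorithm:
  281 = 2*94 + 93, so a_0 = 2.
  94 = 1*93 + 1, so a_1 = 1.
  93 = 93*1 + 0, so a_2 = 93.
so x = [2; 1, 93].
Convergents (p_i = a_i*p_{i-1} + p_{i-2}, q_i = a_i*q_{i-1} + q_{i-2} with p_{-2}=0, p_{-1}=1, q_{-2}=1, q_{-1}=0), until the denominator exceeds 44:
  i=0: a_0=2, p_0 = 2*1 + 0 = 2, q_0 = 2*0 + 1 = 1.
  i=1: a_1=1, p_1 = 1*2 + 1 = 3, q_1 = 1*1 + 0 = 1.
  i=2: a_2=93, p_2 = 93*3 + 2 = 281, q_2 = 93*1 + 1 = 94.
q_2 = 94 > 44, so the last convergent with denominator <= 44 is p_1/q_1 = 3/1.
The closest fraction with denominator <= 44 is either p_1/q_1 or the intermediate fraction (k*p_1 + p_0)/(k*q_1 + q_0) with the largest k >= 1 whose denominator stays <= 44; these approach x as k grows, and every other convergent or intermediate fraction in range is farther away.
Largest k: floor((44 - q_0)/q_1) = floor((44 - 1)/1) = 43.
That gives (43*3 + 2)/(43*1 + 1) = 131/44.
Compare the errors: |x - 3/1| = |281*1 - 3*94|/(94*1) = 1/94, and |x - 131/44| = |281*44 - 131*94|/(94*44) = 50/4136.
Cross-multiplying, 1*4136 = 4136 < 4700 = 50*94, so 1/94 is smaller: the convergent 3/1 is closer to x than 131/44.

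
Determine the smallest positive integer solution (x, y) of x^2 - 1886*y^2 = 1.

First expand sqrt(1886) as a continued fraction. With x_i = (sqrt(1886) + m_i)/d_i and (m_0, d_0) = (0, 1): a_0 = floor(sqrt(1886)) = 43, since 43^2 = 1849 <= 1886 < 1936 = 44^2.
Iterate m_{i+1} = d_i*a_i - m_i, d_{i+1} = (1886 - m_{i+1}^2)/d_i, a_{i+1} = floor((a_0 + m_{i+1})/d_{i+1}):
  m_1 = 1*43 - 0 = 43, d_1 = (1886 - 43^2)/1 = 37/1 = 37, a_1 = floor((43 + 43)/37) = 2.
  m_2 = 37*2 - 43 = 31, d_2 = (1886 - 31^2)/37 = 925/37 = 25, a_2 = floor((43 + 31)/25) = 2.
  m_3 = 25*2 - 31 = 19, d_3 = (1886 - 19^2)/25 = 1525/25 = 61, a_3 = floor((43 + 19)/61) = 1.
  m_4 = 61*1 - 19 = 42, d_4 = (1886 - 42^2)/61 = 122/61 = 2, a_4 = floor((43 + 42)/2) = 42.
  m_5 = 2*42 - 42 = 42, d_5 = (1886 - 42^2)/2 = 122/2 = 61, a_5 = floor((43 + 42)/61) = 1.
  m_6 = 61*1 - 42 = 19, d_6 = (1886 - 19^2)/61 = 1525/61 = 25, a_6 = floor((43 + 19)/25) = 2.
  m_7 = 25*2 - 19 = 31, d_7 = (1886 - 31^2)/25 = 925/25 = 37, a_7 = floor((43 + 31)/37) = 2.
  m_8 = 37*2 - 31 = 43, d_8 = (1886 - 43^2)/37 = 37/37 = 1, a_8 = floor((43 + 43)/1) = 86.
  m_9 = 1*86 - 43 = 43, d_9 = (1886 - 43^2)/1 = 37/1 = 37: (m_9, d_9) = (m_1, d_1) = (43, 37), so from here the quotients repeat a_1, ..., a_8; the period length is 8.
So sqrt(1886) = [43; (2, 2, 1, 42, 1, 2, 2, 86)] with period length k = 8.
k is even, so the fundamental solution of x^2 - 1886y^2 = 1 is (p_{k-1}, q_{k-1}) = (p_7, q_7); compute convergents through index 7.
Convergents (p_i = a_i*p_{i-1} + p_{i-2}, q_i = a_i*q_{i-1} + q_{i-2} with p_{-2}=0, p_{-1}=1, q_{-2}=1, q_{-1}=0):
  i=0: a_0=43, p_0 = 43*1 + 0 = 43, q_0 = 43*0 + 1 = 1.
  i=1: a_1=2, p_1 = 2*43 + 1 = 87, q_1 = 2*1 + 0 = 2.
  i=2: a_2=2, p_2 = 2*87 + 43 = 217, q_2 = 2*2 + 1 = 5.
  i=3: a_3=1, p_3 = 1*217 + 87 = 304, q_3 = 1*5 + 2 = 7.
  i=4: a_4=42, p_4 = 42*304 + 217 = 12985, q_4 = 42*7 + 5 = 299.
  i=5: a_5=1, p_5 = 1*12985 + 304 = 13289, q_5 = 1*299 + 7 = 306.
  i=6: a_6=2, p_6 = 2*13289 + 12985 = 39563, q_6 = 2*306 + 299 = 911.
  i=7: a_7=2, p_7 = 2*39563 + 13289 = 92415, q_7 = 2*911 + 306 = 2128.
Check: 92415^2 - 1886*2128^2 = 8540532225 - 8540532224 = 1, so (x, y) = (92415, 2128) solves the equation, and by the theorem it is the least positive solution.

(x, y) = (92415, 2128)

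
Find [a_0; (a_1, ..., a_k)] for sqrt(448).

Write x_i = (sqrt(448) + m_i)/d_i with (m_0, d_0) = (0, 1). a_0 = floor(sqrt(448)) = 21, since 21^2 = 441 <= 448 < 484 = 22^2.
Iterate m_{i+1} = d_i*a_i - m_i, d_{i+1} = (448 - m_{i+1}^2)/d_i, a_{i+1} = floor((a_0 + m_{i+1})/d_{i+1}):
  m_1 = 1*21 - 0 = 21, d_1 = (448 - 21^2)/1 = 7/1 = 7, a_1 = floor((21 + 21)/7) = 6.
  m_2 = 7*6 - 21 = 21, d_2 = (448 - 21^2)/7 = 7/7 = 1, a_2 = floor((21 + 21)/1) = 42.
  m_3 = 1*42 - 21 = 21, d_3 = (448 - 21^2)/1 = 7/1 = 7: (m_3, d_3) = (m_1, d_1) = (21, 7), so from here the quotients repeat a_1, a_2; the period length is 2.
Hence the expansion of sqrt(448) is a_0 = 21 followed by the repeating block 6, 42 (period 2).

[21; (6, 42)]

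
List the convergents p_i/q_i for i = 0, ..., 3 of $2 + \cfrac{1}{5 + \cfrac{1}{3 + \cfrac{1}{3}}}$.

Using the convergent recurrence p_i = a_i*p_{i-1} + p_{i-2}, q_i = a_i*q_{i-1} + q_{i-2} with p_{-2}=0, p_{-1}=1, q_{-2}=1, q_{-1}=0:
  i=0: a_0=2, p_0 = 2*1 + 0 = 2, q_0 = 2*0 + 1 = 1.
  i=1: a_1=5, p_1 = 5*2 + 1 = 11, q_1 = 5*1 + 0 = 5.
  i=2: a_2=3, p_2 = 3*11 + 2 = 35, q_2 = 3*5 + 1 = 16.
  i=3: a_3=3, p_3 = 3*35 + 11 = 116, q_3 = 3*16 + 5 = 53.

2/1, 11/5, 35/16, 116/53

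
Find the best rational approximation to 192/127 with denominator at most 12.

3/2

Expand x = 192/127 as a continued fraction with the Euclidean algorithm:
  192 = 1*127 + 65, so a_0 = 1.
  127 = 1*65 + 62, so a_1 = 1.
  65 = 1*62 + 3, so a_2 = 1.
  62 = 20*3 + 2, so a_3 = 20.
  3 = 1*2 + 1, so a_4 = 1.
  2 = 2*1 + 0, so a_5 = 2.
so x = [1; 1, 1, 20, 1, 2].
Convergents (p_i = a_i*p_{i-1} + p_{i-2}, q_i = a_i*q_{i-1} + q_{i-2} with p_{-2}=0, p_{-1}=1, q_{-2}=1, q_{-1}=0), until the denominator exceeds 12:
  i=0: a_0=1, p_0 = 1*1 + 0 = 1, q_0 = 1*0 + 1 = 1.
  i=1: a_1=1, p_1 = 1*1 + 1 = 2, q_1 = 1*1 + 0 = 1.
  i=2: a_2=1, p_2 = 1*2 + 1 = 3, q_2 = 1*1 + 1 = 2.
  i=3: a_3=20, p_3 = 20*3 + 2 = 62, q_3 = 20*2 + 1 = 41.
q_3 = 41 > 12, so the last convergent with denominator <= 12 is p_2/q_2 = 3/2.
The closest fraction with denominator <= 12 is either p_2/q_2 or the intermediate fraction (k*p_2 + p_1)/(k*q_2 + q_1) with the largest k >= 1 whose denominator stays <= 12; these approach x as k grows, and every other convergent or intermediate fraction in range is farther away.
Largest k: floor((12 - q_1)/q_2) = floor((12 - 1)/2) = 5.
That gives (5*3 + 2)/(5*2 + 1) = 17/11.
Compare the errors: |x - 3/2| = |192*2 - 3*127|/(127*2) = 3/254, and |x - 17/11| = |192*11 - 17*127|/(127*11) = 47/1397.
Cross-multiplying, 3*1397 = 4191 < 11938 = 47*254, so 3/254 is smaller: the convergent 3/2 is closer to x than 17/11.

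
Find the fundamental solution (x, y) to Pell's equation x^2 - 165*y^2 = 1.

(x, y) = (1079, 84)

First expand sqrt(165) as a continued fraction. With x_i = (sqrt(165) + m_i)/d_i and (m_0, d_0) = (0, 1): a_0 = floor(sqrt(165)) = 12, since 12^2 = 144 <= 165 < 169 = 13^2.
Iterate m_{i+1} = d_i*a_i - m_i, d_{i+1} = (165 - m_{i+1}^2)/d_i, a_{i+1} = floor((a_0 + m_{i+1})/d_{i+1}):
  m_1 = 1*12 - 0 = 12, d_1 = (165 - 12^2)/1 = 21/1 = 21, a_1 = floor((12 + 12)/21) = 1.
  m_2 = 21*1 - 12 = 9, d_2 = (165 - 9^2)/21 = 84/21 = 4, a_2 = floor((12 + 9)/4) = 5.
  m_3 = 4*5 - 9 = 11, d_3 = (165 - 11^2)/4 = 44/4 = 11, a_3 = floor((12 + 11)/11) = 2.
  m_4 = 11*2 - 11 = 11, d_4 = (165 - 11^2)/11 = 44/11 = 4, a_4 = floor((12 + 11)/4) = 5.
  m_5 = 4*5 - 11 = 9, d_5 = (165 - 9^2)/4 = 84/4 = 21, a_5 = floor((12 + 9)/21) = 1.
  m_6 = 21*1 - 9 = 12, d_6 = (165 - 12^2)/21 = 21/21 = 1, a_6 = floor((12 + 12)/1) = 24.
  m_7 = 1*24 - 12 = 12, d_7 = (165 - 12^2)/1 = 21/1 = 21: (m_7, d_7) = (m_1, d_1) = (12, 21), so from here the quotients repeat a_1, ..., a_6; the period length is 6.
So sqrt(165) = [12; (1, 5, 2, 5, 1, 24)] with period length k = 6.
k is even, so the fundamental solution of x^2 - 165y^2 = 1 is (p_{k-1}, q_{k-1}) = (p_5, q_5); compute convergents through index 5.
Convergents (p_i = a_i*p_{i-1} + p_{i-2}, q_i = a_i*q_{i-1} + q_{i-2} with p_{-2}=0, p_{-1}=1, q_{-2}=1, q_{-1}=0):
  i=0: a_0=12, p_0 = 12*1 + 0 = 12, q_0 = 12*0 + 1 = 1.
  i=1: a_1=1, p_1 = 1*12 + 1 = 13, q_1 = 1*1 + 0 = 1.
  i=2: a_2=5, p_2 = 5*13 + 12 = 77, q_2 = 5*1 + 1 = 6.
  i=3: a_3=2, p_3 = 2*77 + 13 = 167, q_3 = 2*6 + 1 = 13.
  i=4: a_4=5, p_4 = 5*167 + 77 = 912, q_4 = 5*13 + 6 = 71.
  i=5: a_5=1, p_5 = 1*912 + 167 = 1079, q_5 = 1*71 + 13 = 84.
Check: 1079^2 - 165*84^2 = 1164241 - 1164240 = 1, so (x, y) = (1079, 84) solves the equation, and by the theorem it is the least positive solution.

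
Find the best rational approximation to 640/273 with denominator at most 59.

68/29

Expand x = 640/273 as a continued fraction with the Euclidean algorithm:
  640 = 2*273 + 94, so a_0 = 2.
  273 = 2*94 + 85, so a_1 = 2.
  94 = 1*85 + 9, so a_2 = 1.
  85 = 9*9 + 4, so a_3 = 9.
  9 = 2*4 + 1, so a_4 = 2.
  4 = 4*1 + 0, so a_5 = 4.
so x = [2; 2, 1, 9, 2, 4].
Convergents (p_i = a_i*p_{i-1} + p_{i-2}, q_i = a_i*q_{i-1} + q_{i-2} with p_{-2}=0, p_{-1}=1, q_{-2}=1, q_{-1}=0), until the denominator exceeds 59:
  i=0: a_0=2, p_0 = 2*1 + 0 = 2, q_0 = 2*0 + 1 = 1.
  i=1: a_1=2, p_1 = 2*2 + 1 = 5, q_1 = 2*1 + 0 = 2.
  i=2: a_2=1, p_2 = 1*5 + 2 = 7, q_2 = 1*2 + 1 = 3.
  i=3: a_3=9, p_3 = 9*7 + 5 = 68, q_3 = 9*3 + 2 = 29.
  i=4: a_4=2, p_4 = 2*68 + 7 = 143, q_4 = 2*29 + 3 = 61.
q_4 = 61 > 59, so the last convergent with denominator <= 59 is p_3/q_3 = 68/29.
The closest fraction with denominator <= 59 is either p_3/q_3 or the intermediate fraction (k*p_3 + p_2)/(k*q_3 + q_2) with the largest k >= 1 whose denominator stays <= 59; these approach x as k grows, and every other convergent or intermediate fraction in range is farther away.
Largest k: floor((59 - q_2)/q_3) = floor((59 - 3)/29) = 1.
That gives (1*68 + 7)/(1*29 + 3) = 75/32.
Compare the errors: |x - 68/29| = |640*29 - 68*273|/(273*29) = 4/7917, and |x - 75/32| = |640*32 - 75*273|/(273*32) = 5/8736.
Cross-multiplying, 4*8736 = 34944 < 39585 = 5*7917, so 4/7917 is smaller: the convergent 68/29 is closer to x than 75/32.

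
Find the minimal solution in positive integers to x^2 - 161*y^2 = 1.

(x, y) = (11775, 928)

First expand sqrt(161) as a continued fraction. With x_i = (sqrt(161) + m_i)/d_i and (m_0, d_0) = (0, 1): a_0 = floor(sqrt(161)) = 12, since 12^2 = 144 <= 161 < 169 = 13^2.
Iterate m_{i+1} = d_i*a_i - m_i, d_{i+1} = (161 - m_{i+1}^2)/d_i, a_{i+1} = floor((a_0 + m_{i+1})/d_{i+1}):
  m_1 = 1*12 - 0 = 12, d_1 = (161 - 12^2)/1 = 17/1 = 17, a_1 = floor((12 + 12)/17) = 1.
  m_2 = 17*1 - 12 = 5, d_2 = (161 - 5^2)/17 = 136/17 = 8, a_2 = floor((12 + 5)/8) = 2.
  m_3 = 8*2 - 5 = 11, d_3 = (161 - 11^2)/8 = 40/8 = 5, a_3 = floor((12 + 11)/5) = 4.
  m_4 = 5*4 - 11 = 9, d_4 = (161 - 9^2)/5 = 80/5 = 16, a_4 = floor((12 + 9)/16) = 1.
  m_5 = 16*1 - 9 = 7, d_5 = (161 - 7^2)/16 = 112/16 = 7, a_5 = floor((12 + 7)/7) = 2.
  m_6 = 7*2 - 7 = 7, d_6 = (161 - 7^2)/7 = 112/7 = 16, a_6 = floor((12 + 7)/16) = 1.
  m_7 = 16*1 - 7 = 9, d_7 = (161 - 9^2)/16 = 80/16 = 5, a_7 = floor((12 + 9)/5) = 4.
  m_8 = 5*4 - 9 = 11, d_8 = (161 - 11^2)/5 = 40/5 = 8, a_8 = floor((12 + 11)/8) = 2.
  m_9 = 8*2 - 11 = 5, d_9 = (161 - 5^2)/8 = 136/8 = 17, a_9 = floor((12 + 5)/17) = 1.
  m_10 = 17*1 - 5 = 12, d_10 = (161 - 12^2)/17 = 17/17 = 1, a_10 = floor((12 + 12)/1) = 24.
  m_11 = 1*24 - 12 = 12, d_11 = (161 - 12^2)/1 = 17/1 = 17: (m_11, d_11) = (m_1, d_1) = (12, 17), so from here the quotients repeat a_1, ..., a_10; the period length is 10.
So sqrt(161) = [12; (1, 2, 4, 1, 2, 1, 4, 2, 1, 24)] with period length k = 10.
k is even, so the fundamental solution of x^2 - 161y^2 = 1 is (p_{k-1}, q_{k-1}) = (p_9, q_9); compute convergents through index 9.
Convergents (p_i = a_i*p_{i-1} + p_{i-2}, q_i = a_i*q_{i-1} + q_{i-2} with p_{-2}=0, p_{-1}=1, q_{-2}=1, q_{-1}=0):
  i=0: a_0=12, p_0 = 12*1 + 0 = 12, q_0 = 12*0 + 1 = 1.
  i=1: a_1=1, p_1 = 1*12 + 1 = 13, q_1 = 1*1 + 0 = 1.
  i=2: a_2=2, p_2 = 2*13 + 12 = 38, q_2 = 2*1 + 1 = 3.
  i=3: a_3=4, p_3 = 4*38 + 13 = 165, q_3 = 4*3 + 1 = 13.
  i=4: a_4=1, p_4 = 1*165 + 38 = 203, q_4 = 1*13 + 3 = 16.
  i=5: a_5=2, p_5 = 2*203 + 165 = 571, q_5 = 2*16 + 13 = 45.
  i=6: a_6=1, p_6 = 1*571 + 203 = 774, q_6 = 1*45 + 16 = 61.
  i=7: a_7=4, p_7 = 4*774 + 571 = 3667, q_7 = 4*61 + 45 = 289.
  i=8: a_8=2, p_8 = 2*3667 + 774 = 8108, q_8 = 2*289 + 61 = 639.
  i=9: a_9=1, p_9 = 1*8108 + 3667 = 11775, q_9 = 1*639 + 289 = 928.
Check: 11775^2 - 161*928^2 = 138650625 - 138650624 = 1, so (x, y) = (11775, 928) solves the equation, and by the theorem it is the least positive solution.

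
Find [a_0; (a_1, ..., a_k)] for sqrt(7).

Write x_i = (sqrt(7) + m_i)/d_i with (m_0, d_0) = (0, 1). a_0 = floor(sqrt(7)) = 2, since 2^2 = 4 <= 7 < 9 = 3^2.
Iterate m_{i+1} = d_i*a_i - m_i, d_{i+1} = (7 - m_{i+1}^2)/d_i, a_{i+1} = floor((a_0 + m_{i+1})/d_{i+1}):
  m_1 = 1*2 - 0 = 2, d_1 = (7 - 2^2)/1 = 3/1 = 3, a_1 = floor((2 + 2)/3) = 1.
  m_2 = 3*1 - 2 = 1, d_2 = (7 - 1^2)/3 = 6/3 = 2, a_2 = floor((2 + 1)/2) = 1.
  m_3 = 2*1 - 1 = 1, d_3 = (7 - 1^2)/2 = 6/2 = 3, a_3 = floor((2 + 1)/3) = 1.
  m_4 = 3*1 - 1 = 2, d_4 = (7 - 2^2)/3 = 3/3 = 1, a_4 = floor((2 + 2)/1) = 4.
  m_5 = 1*4 - 2 = 2, d_5 = (7 - 2^2)/1 = 3/1 = 3: (m_5, d_5) = (m_1, d_1) = (2, 3), so from here the quotients repeat a_1, ..., a_4; the period length is 4.
Hence the expansion of sqrt(7) is a_0 = 2 followed by the repeating block 1, 1, 1, 4 (period 4).

[2; (1, 1, 1, 4)]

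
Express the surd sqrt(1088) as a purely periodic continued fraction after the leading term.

Write x_i = (sqrt(1088) + m_i)/d_i with (m_0, d_0) = (0, 1). a_0 = floor(sqrt(1088)) = 32, since 32^2 = 1024 <= 1088 < 1089 = 33^2.
Iterate m_{i+1} = d_i*a_i - m_i, d_{i+1} = (1088 - m_{i+1}^2)/d_i, a_{i+1} = floor((a_0 + m_{i+1})/d_{i+1}):
  m_1 = 1*32 - 0 = 32, d_1 = (1088 - 32^2)/1 = 64/1 = 64, a_1 = floor((32 + 32)/64) = 1.
  m_2 = 64*1 - 32 = 32, d_2 = (1088 - 32^2)/64 = 64/64 = 1, a_2 = floor((32 + 32)/1) = 64.
  m_3 = 1*64 - 32 = 32, d_3 = (1088 - 32^2)/1 = 64/1 = 64: (m_3, d_3) = (m_1, d_1) = (32, 64), so from here the quotients repeat a_1, a_2; the period length is 2.
Hence the expansion of sqrt(1088) is a_0 = 32 followed by the repeating block 1, 64 (period 2).

[32; (1, 64)]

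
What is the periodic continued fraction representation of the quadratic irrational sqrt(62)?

Write x_i = (sqrt(62) + m_i)/d_i with (m_0, d_0) = (0, 1). a_0 = floor(sqrt(62)) = 7, since 7^2 = 49 <= 62 < 64 = 8^2.
Iterate m_{i+1} = d_i*a_i - m_i, d_{i+1} = (62 - m_{i+1}^2)/d_i, a_{i+1} = floor((a_0 + m_{i+1})/d_{i+1}):
  m_1 = 1*7 - 0 = 7, d_1 = (62 - 7^2)/1 = 13/1 = 13, a_1 = floor((7 + 7)/13) = 1.
  m_2 = 13*1 - 7 = 6, d_2 = (62 - 6^2)/13 = 26/13 = 2, a_2 = floor((7 + 6)/2) = 6.
  m_3 = 2*6 - 6 = 6, d_3 = (62 - 6^2)/2 = 26/2 = 13, a_3 = floor((7 + 6)/13) = 1.
  m_4 = 13*1 - 6 = 7, d_4 = (62 - 7^2)/13 = 13/13 = 1, a_4 = floor((7 + 7)/1) = 14.
  m_5 = 1*14 - 7 = 7, d_5 = (62 - 7^2)/1 = 13/1 = 13: (m_5, d_5) = (m_1, d_1) = (7, 13), so from here the quotients repeat a_1, ..., a_4; the period length is 4.
Hence the expansion of sqrt(62) is a_0 = 7 followed by the repeating block 1, 6, 1, 14 (period 4).

[7; (1, 6, 1, 14)]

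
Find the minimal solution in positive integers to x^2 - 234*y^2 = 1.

First expand sqrt(234) as a continued fraction. With x_i = (sqrt(234) + m_i)/d_i and (m_0, d_0) = (0, 1): a_0 = floor(sqrt(234)) = 15, since 15^2 = 225 <= 234 < 256 = 16^2.
Iterate m_{i+1} = d_i*a_i - m_i, d_{i+1} = (234 - m_{i+1}^2)/d_i, a_{i+1} = floor((a_0 + m_{i+1})/d_{i+1}):
  m_1 = 1*15 - 0 = 15, d_1 = (234 - 15^2)/1 = 9/1 = 9, a_1 = floor((15 + 15)/9) = 3.
  m_2 = 9*3 - 15 = 12, d_2 = (234 - 12^2)/9 = 90/9 = 10, a_2 = floor((15 + 12)/10) = 2.
  m_3 = 10*2 - 12 = 8, d_3 = (234 - 8^2)/10 = 170/10 = 17, a_3 = floor((15 + 8)/17) = 1.
  m_4 = 17*1 - 8 = 9, d_4 = (234 - 9^2)/17 = 153/17 = 9, a_4 = floor((15 + 9)/9) = 2.
  m_5 = 9*2 - 9 = 9, d_5 = (234 - 9^2)/9 = 153/9 = 17, a_5 = floor((15 + 9)/17) = 1.
  m_6 = 17*1 - 9 = 8, d_6 = (234 - 8^2)/17 = 170/17 = 10, a_6 = floor((15 + 8)/10) = 2.
  m_7 = 10*2 - 8 = 12, d_7 = (234 - 12^2)/10 = 90/10 = 9, a_7 = floor((15 + 12)/9) = 3.
  m_8 = 9*3 - 12 = 15, d_8 = (234 - 15^2)/9 = 9/9 = 1, a_8 = floor((15 + 15)/1) = 30.
  m_9 = 1*30 - 15 = 15, d_9 = (234 - 15^2)/1 = 9/1 = 9: (m_9, d_9) = (m_1, d_1) = (15, 9), so from here the quotients repeat a_1, ..., a_8; the period length is 8.
So sqrt(234) = [15; (3, 2, 1, 2, 1, 2, 3, 30)] with period length k = 8.
k is even, so the fundamental solution of x^2 - 234y^2 = 1 is (p_{k-1}, q_{k-1}) = (p_7, q_7); compute convergents through index 7.
Convergents (p_i = a_i*p_{i-1} + p_{i-2}, q_i = a_i*q_{i-1} + q_{i-2} with p_{-2}=0, p_{-1}=1, q_{-2}=1, q_{-1}=0):
  i=0: a_0=15, p_0 = 15*1 + 0 = 15, q_0 = 15*0 + 1 = 1.
  i=1: a_1=3, p_1 = 3*15 + 1 = 46, q_1 = 3*1 + 0 = 3.
  i=2: a_2=2, p_2 = 2*46 + 15 = 107, q_2 = 2*3 + 1 = 7.
  i=3: a_3=1, p_3 = 1*107 + 46 = 153, q_3 = 1*7 + 3 = 10.
  i=4: a_4=2, p_4 = 2*153 + 107 = 413, q_4 = 2*10 + 7 = 27.
  i=5: a_5=1, p_5 = 1*413 + 153 = 566, q_5 = 1*27 + 10 = 37.
  i=6: a_6=2, p_6 = 2*566 + 413 = 1545, q_6 = 2*37 + 27 = 101.
  i=7: a_7=3, p_7 = 3*1545 + 566 = 5201, q_7 = 3*101 + 37 = 340.
Check: 5201^2 - 234*340^2 = 27050401 - 27050400 = 1, so (x, y) = (5201, 340) solves the equation, and by the theorem it is the least positive solution.

(x, y) = (5201, 340)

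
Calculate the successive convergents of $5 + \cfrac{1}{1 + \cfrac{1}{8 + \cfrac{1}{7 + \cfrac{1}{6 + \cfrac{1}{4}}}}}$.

Using the convergent recurrence p_i = a_i*p_{i-1} + p_{i-2}, q_i = a_i*q_{i-1} + q_{i-2} with p_{-2}=0, p_{-1}=1, q_{-2}=1, q_{-1}=0:
  i=0: a_0=5, p_0 = 5*1 + 0 = 5, q_0 = 5*0 + 1 = 1.
  i=1: a_1=1, p_1 = 1*5 + 1 = 6, q_1 = 1*1 + 0 = 1.
  i=2: a_2=8, p_2 = 8*6 + 5 = 53, q_2 = 8*1 + 1 = 9.
  i=3: a_3=7, p_3 = 7*53 + 6 = 377, q_3 = 7*9 + 1 = 64.
  i=4: a_4=6, p_4 = 6*377 + 53 = 2315, q_4 = 6*64 + 9 = 393.
  i=5: a_5=4, p_5 = 4*2315 + 377 = 9637, q_5 = 4*393 + 64 = 1636.

5/1, 6/1, 53/9, 377/64, 2315/393, 9637/1636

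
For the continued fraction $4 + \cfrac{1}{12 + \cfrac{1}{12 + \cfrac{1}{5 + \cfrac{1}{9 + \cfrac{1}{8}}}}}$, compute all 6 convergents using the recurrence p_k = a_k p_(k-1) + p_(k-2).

Using the convergent recurrence p_i = a_i*p_{i-1} + p_{i-2}, q_i = a_i*q_{i-1} + q_{i-2} with p_{-2}=0, p_{-1}=1, q_{-2}=1, q_{-1}=0:
  i=0: a_0=4, p_0 = 4*1 + 0 = 4, q_0 = 4*0 + 1 = 1.
  i=1: a_1=12, p_1 = 12*4 + 1 = 49, q_1 = 12*1 + 0 = 12.
  i=2: a_2=12, p_2 = 12*49 + 4 = 592, q_2 = 12*12 + 1 = 145.
  i=3: a_3=5, p_3 = 5*592 + 49 = 3009, q_3 = 5*145 + 12 = 737.
  i=4: a_4=9, p_4 = 9*3009 + 592 = 27673, q_4 = 9*737 + 145 = 6778.
  i=5: a_5=8, p_5 = 8*27673 + 3009 = 224393, q_5 = 8*6778 + 737 = 54961.

4/1, 49/12, 592/145, 3009/737, 27673/6778, 224393/54961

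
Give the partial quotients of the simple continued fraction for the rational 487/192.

[2; 1, 1, 6, 2, 1, 4]

Run the Euclidean algorithm on 487 and 192; the successive quotients are the partial quotients a_0, a_1, ... (each step inverts the fractional part left over by the previous one):
  487 = 2*192 + 103, so a_0 = 2.
  192 = 1*103 + 89, so a_1 = 1.
  103 = 1*89 + 14, so a_2 = 1.
  89 = 6*14 + 5, so a_3 = 6.
  14 = 2*5 + 4, so a_4 = 2.
  5 = 1*4 + 1, so a_5 = 1.
  4 = 4*1 + 0, so a_6 = 4.
The remainder reaches 0 after 7 divisions, so the expansion has 7 partial quotients, read off in order.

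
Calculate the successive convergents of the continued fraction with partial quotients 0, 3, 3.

Using the convergent recurrence p_i = a_i*p_{i-1} + p_{i-2}, q_i = a_i*q_{i-1} + q_{i-2} with p_{-2}=0, p_{-1}=1, q_{-2}=1, q_{-1}=0:
  i=0: a_0=0, p_0 = 0*1 + 0 = 0, q_0 = 0*0 + 1 = 1.
  i=1: a_1=3, p_1 = 3*0 + 1 = 1, q_1 = 3*1 + 0 = 3.
  i=2: a_2=3, p_2 = 3*1 + 0 = 3, q_2 = 3*3 + 1 = 10.

0/1, 1/3, 3/10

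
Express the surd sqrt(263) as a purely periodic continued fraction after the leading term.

[16; (4, 1, 1, 1, 1, 15, 1, 1, 1, 1, 4, 32)]

Write x_i = (sqrt(263) + m_i)/d_i with (m_0, d_0) = (0, 1). a_0 = floor(sqrt(263)) = 16, since 16^2 = 256 <= 263 < 289 = 17^2.
Iterate m_{i+1} = d_i*a_i - m_i, d_{i+1} = (263 - m_{i+1}^2)/d_i, a_{i+1} = floor((a_0 + m_{i+1})/d_{i+1}):
  m_1 = 1*16 - 0 = 16, d_1 = (263 - 16^2)/1 = 7/1 = 7, a_1 = floor((16 + 16)/7) = 4.
  m_2 = 7*4 - 16 = 12, d_2 = (263 - 12^2)/7 = 119/7 = 17, a_2 = floor((16 + 12)/17) = 1.
  m_3 = 17*1 - 12 = 5, d_3 = (263 - 5^2)/17 = 238/17 = 14, a_3 = floor((16 + 5)/14) = 1.
  m_4 = 14*1 - 5 = 9, d_4 = (263 - 9^2)/14 = 182/14 = 13, a_4 = floor((16 + 9)/13) = 1.
  m_5 = 13*1 - 9 = 4, d_5 = (263 - 4^2)/13 = 247/13 = 19, a_5 = floor((16 + 4)/19) = 1.
  m_6 = 19*1 - 4 = 15, d_6 = (263 - 15^2)/19 = 38/19 = 2, a_6 = floor((16 + 15)/2) = 15.
  m_7 = 2*15 - 15 = 15, d_7 = (263 - 15^2)/2 = 38/2 = 19, a_7 = floor((16 + 15)/19) = 1.
  m_8 = 19*1 - 15 = 4, d_8 = (263 - 4^2)/19 = 247/19 = 13, a_8 = floor((16 + 4)/13) = 1.
  m_9 = 13*1 - 4 = 9, d_9 = (263 - 9^2)/13 = 182/13 = 14, a_9 = floor((16 + 9)/14) = 1.
  m_10 = 14*1 - 9 = 5, d_10 = (263 - 5^2)/14 = 238/14 = 17, a_10 = floor((16 + 5)/17) = 1.
  m_11 = 17*1 - 5 = 12, d_11 = (263 - 12^2)/17 = 119/17 = 7, a_11 = floor((16 + 12)/7) = 4.
  m_12 = 7*4 - 12 = 16, d_12 = (263 - 16^2)/7 = 7/7 = 1, a_12 = floor((16 + 16)/1) = 32.
  m_13 = 1*32 - 16 = 16, d_13 = (263 - 16^2)/1 = 7/1 = 7: (m_13, d_13) = (m_1, d_1) = (16, 7), so from here the quotients repeat a_1, ..., a_12; the period length is 12.
Hence the expansion of sqrt(263) is a_0 = 16 followed by the repeating block 4, 1, 1, 1, 1, 15, 1, 1, 1, 1, 4, 32 (period 12).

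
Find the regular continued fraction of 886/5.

Run the Euclidean algorithm on 886 and 5; the successive quotients are the partial quotients a_0, a_1, ... (each step inverts the fractional part left over by the previous one):
  886 = 177*5 + 1, so a_0 = 177.
  5 = 5*1 + 0, so a_1 = 5.
The remainder reaches 0 after 2 divisions, so the expansion has 2 partial quotients, read off in order.

[177; 5]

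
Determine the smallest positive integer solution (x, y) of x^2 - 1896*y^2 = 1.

(x, y) = (193549, 4445)

First expand sqrt(1896) as a continued fraction. With x_i = (sqrt(1896) + m_i)/d_i and (m_0, d_0) = (0, 1): a_0 = floor(sqrt(1896)) = 43, since 43^2 = 1849 <= 1896 < 1936 = 44^2.
Iterate m_{i+1} = d_i*a_i - m_i, d_{i+1} = (1896 - m_{i+1}^2)/d_i, a_{i+1} = floor((a_0 + m_{i+1})/d_{i+1}):
  m_1 = 1*43 - 0 = 43, d_1 = (1896 - 43^2)/1 = 47/1 = 47, a_1 = floor((43 + 43)/47) = 1.
  m_2 = 47*1 - 43 = 4, d_2 = (1896 - 4^2)/47 = 1880/47 = 40, a_2 = floor((43 + 4)/40) = 1.
  m_3 = 40*1 - 4 = 36, d_3 = (1896 - 36^2)/40 = 600/40 = 15, a_3 = floor((43 + 36)/15) = 5.
  m_4 = 15*5 - 36 = 39, d_4 = (1896 - 39^2)/15 = 375/15 = 25, a_4 = floor((43 + 39)/25) = 3.
  m_5 = 25*3 - 39 = 36, d_5 = (1896 - 36^2)/25 = 600/25 = 24, a_5 = floor((43 + 36)/24) = 3.
  m_6 = 24*3 - 36 = 36, d_6 = (1896 - 36^2)/24 = 600/24 = 25, a_6 = floor((43 + 36)/25) = 3.
  m_7 = 25*3 - 36 = 39, d_7 = (1896 - 39^2)/25 = 375/25 = 15, a_7 = floor((43 + 39)/15) = 5.
  m_8 = 15*5 - 39 = 36, d_8 = (1896 - 36^2)/15 = 600/15 = 40, a_8 = floor((43 + 36)/40) = 1.
  m_9 = 40*1 - 36 = 4, d_9 = (1896 - 4^2)/40 = 1880/40 = 47, a_9 = floor((43 + 4)/47) = 1.
  m_10 = 47*1 - 4 = 43, d_10 = (1896 - 43^2)/47 = 47/47 = 1, a_10 = floor((43 + 43)/1) = 86.
  m_11 = 1*86 - 43 = 43, d_11 = (1896 - 43^2)/1 = 47/1 = 47: (m_11, d_11) = (m_1, d_1) = (43, 47), so from here the quotients repeat a_1, ..., a_10; the period length is 10.
So sqrt(1896) = [43; (1, 1, 5, 3, 3, 3, 5, 1, 1, 86)] with period length k = 10.
k is even, so the fundamental solution of x^2 - 1896y^2 = 1 is (p_{k-1}, q_{k-1}) = (p_9, q_9); compute convergents through index 9.
Convergents (p_i = a_i*p_{i-1} + p_{i-2}, q_i = a_i*q_{i-1} + q_{i-2} with p_{-2}=0, p_{-1}=1, q_{-2}=1, q_{-1}=0):
  i=0: a_0=43, p_0 = 43*1 + 0 = 43, q_0 = 43*0 + 1 = 1.
  i=1: a_1=1, p_1 = 1*43 + 1 = 44, q_1 = 1*1 + 0 = 1.
  i=2: a_2=1, p_2 = 1*44 + 43 = 87, q_2 = 1*1 + 1 = 2.
  i=3: a_3=5, p_3 = 5*87 + 44 = 479, q_3 = 5*2 + 1 = 11.
  i=4: a_4=3, p_4 = 3*479 + 87 = 1524, q_4 = 3*11 + 2 = 35.
  i=5: a_5=3, p_5 = 3*1524 + 479 = 5051, q_5 = 3*35 + 11 = 116.
  i=6: a_6=3, p_6 = 3*5051 + 1524 = 16677, q_6 = 3*116 + 35 = 383.
  i=7: a_7=5, p_7 = 5*16677 + 5051 = 88436, q_7 = 5*383 + 116 = 2031.
  i=8: a_8=1, p_8 = 1*88436 + 16677 = 105113, q_8 = 1*2031 + 383 = 2414.
  i=9: a_9=1, p_9 = 1*105113 + 88436 = 193549, q_9 = 1*2414 + 2031 = 4445.
Check: 193549^2 - 1896*4445^2 = 37461215401 - 37461215400 = 1, so (x, y) = (193549, 4445) solves the equation, and by the theorem it is the least positive solution.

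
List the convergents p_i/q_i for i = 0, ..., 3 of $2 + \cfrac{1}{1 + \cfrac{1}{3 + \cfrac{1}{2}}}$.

Using the convergent recurrence p_i = a_i*p_{i-1} + p_{i-2}, q_i = a_i*q_{i-1} + q_{i-2} with p_{-2}=0, p_{-1}=1, q_{-2}=1, q_{-1}=0:
  i=0: a_0=2, p_0 = 2*1 + 0 = 2, q_0 = 2*0 + 1 = 1.
  i=1: a_1=1, p_1 = 1*2 + 1 = 3, q_1 = 1*1 + 0 = 1.
  i=2: a_2=3, p_2 = 3*3 + 2 = 11, q_2 = 3*1 + 1 = 4.
  i=3: a_3=2, p_3 = 2*11 + 3 = 25, q_3 = 2*4 + 1 = 9.

2/1, 3/1, 11/4, 25/9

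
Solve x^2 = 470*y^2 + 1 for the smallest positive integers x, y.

First expand sqrt(470) as a continued fraction. With x_i = (sqrt(470) + m_i)/d_i and (m_0, d_0) = (0, 1): a_0 = floor(sqrt(470)) = 21, since 21^2 = 441 <= 470 < 484 = 22^2.
Iterate m_{i+1} = d_i*a_i - m_i, d_{i+1} = (470 - m_{i+1}^2)/d_i, a_{i+1} = floor((a_0 + m_{i+1})/d_{i+1}):
  m_1 = 1*21 - 0 = 21, d_1 = (470 - 21^2)/1 = 29/1 = 29, a_1 = floor((21 + 21)/29) = 1.
  m_2 = 29*1 - 21 = 8, d_2 = (470 - 8^2)/29 = 406/29 = 14, a_2 = floor((21 + 8)/14) = 2.
  m_3 = 14*2 - 8 = 20, d_3 = (470 - 20^2)/14 = 70/14 = 5, a_3 = floor((21 + 20)/5) = 8.
  m_4 = 5*8 - 20 = 20, d_4 = (470 - 20^2)/5 = 70/5 = 14, a_4 = floor((21 + 20)/14) = 2.
  m_5 = 14*2 - 20 = 8, d_5 = (470 - 8^2)/14 = 406/14 = 29, a_5 = floor((21 + 8)/29) = 1.
  m_6 = 29*1 - 8 = 21, d_6 = (470 - 21^2)/29 = 29/29 = 1, a_6 = floor((21 + 21)/1) = 42.
  m_7 = 1*42 - 21 = 21, d_7 = (470 - 21^2)/1 = 29/1 = 29: (m_7, d_7) = (m_1, d_1) = (21, 29), so from here the quotients repeat a_1, ..., a_6; the period length is 6.
So sqrt(470) = [21; (1, 2, 8, 2, 1, 42)] with period length k = 6.
k is even, so the fundamental solution of x^2 - 470y^2 = 1 is (p_{k-1}, q_{k-1}) = (p_5, q_5); compute convergents through index 5.
Convergents (p_i = a_i*p_{i-1} + p_{i-2}, q_i = a_i*q_{i-1} + q_{i-2} with p_{-2}=0, p_{-1}=1, q_{-2}=1, q_{-1}=0):
  i=0: a_0=21, p_0 = 21*1 + 0 = 21, q_0 = 21*0 + 1 = 1.
  i=1: a_1=1, p_1 = 1*21 + 1 = 22, q_1 = 1*1 + 0 = 1.
  i=2: a_2=2, p_2 = 2*22 + 21 = 65, q_2 = 2*1 + 1 = 3.
  i=3: a_3=8, p_3 = 8*65 + 22 = 542, q_3 = 8*3 + 1 = 25.
  i=4: a_4=2, p_4 = 2*542 + 65 = 1149, q_4 = 2*25 + 3 = 53.
  i=5: a_5=1, p_5 = 1*1149 + 542 = 1691, q_5 = 1*53 + 25 = 78.
Check: 1691^2 - 470*78^2 = 2859481 - 2859480 = 1, so (x, y) = (1691, 78) solves the equation, and by the theorem it is the least positive solution.

(x, y) = (1691, 78)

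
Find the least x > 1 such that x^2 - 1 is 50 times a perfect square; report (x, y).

(x, y) = (99, 14)

First expand sqrt(50) as a continued fraction. With x_i = (sqrt(50) + m_i)/d_i and (m_0, d_0) = (0, 1): a_0 = floor(sqrt(50)) = 7, since 7^2 = 49 <= 50 < 64 = 8^2.
Iterate m_{i+1} = d_i*a_i - m_i, d_{i+1} = (50 - m_{i+1}^2)/d_i, a_{i+1} = floor((a_0 + m_{i+1})/d_{i+1}):
  m_1 = 1*7 - 0 = 7, d_1 = (50 - 7^2)/1 = 1/1 = 1, a_1 = floor((7 + 7)/1) = 14.
  m_2 = 1*14 - 7 = 7, d_2 = (50 - 7^2)/1 = 1/1 = 1: (m_2, d_2) = (m_1, d_1) = (7, 1), so from here the quotient a_1 repeats; the period length is 1.
So sqrt(50) = [7; (14)] with period length k = 1.
k is odd, so (p_{k-1}, q_{k-1}) only solves x^2 - 50y^2 = -1 and the fundamental solution of x^2 - 50y^2 = 1 is (p_{2k-1}, q_{2k-1}) = (p_1, q_1); compute convergents through index 1, running through the period twice.
Convergents (p_i = a_i*p_{i-1} + p_{i-2}, q_i = a_i*q_{i-1} + q_{i-2} with p_{-2}=0, p_{-1}=1, q_{-2}=1, q_{-1}=0):
  i=0: a_0=7, p_0 = 7*1 + 0 = 7, q_0 = 7*0 + 1 = 1.
  i=1: a_1=14, p_1 = 14*7 + 1 = 99, q_1 = 14*1 + 0 = 14.
Indeed p_0^2 - 50*q_0^2 = 49 - 50 = -1, not +1.
Check: 99^2 - 50*14^2 = 9801 - 9800 = 1, so (x, y) = (99, 14) solves the equation, and by the theorem it is the least positive solution.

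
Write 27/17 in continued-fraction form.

Run the Euclidean algorithm on 27 and 17; the successive quotients are the partial quotients a_0, a_1, ... (each step inverts the fractional part left over by the previous one):
  27 = 1*17 + 10, so a_0 = 1.
  17 = 1*10 + 7, so a_1 = 1.
  10 = 1*7 + 3, so a_2 = 1.
  7 = 2*3 + 1, so a_3 = 2.
  3 = 3*1 + 0, so a_4 = 3.
The remainder reaches 0 after 5 divisions, so the expansion has 5 partial quotients, read off in order.

[1; 1, 1, 2, 3]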